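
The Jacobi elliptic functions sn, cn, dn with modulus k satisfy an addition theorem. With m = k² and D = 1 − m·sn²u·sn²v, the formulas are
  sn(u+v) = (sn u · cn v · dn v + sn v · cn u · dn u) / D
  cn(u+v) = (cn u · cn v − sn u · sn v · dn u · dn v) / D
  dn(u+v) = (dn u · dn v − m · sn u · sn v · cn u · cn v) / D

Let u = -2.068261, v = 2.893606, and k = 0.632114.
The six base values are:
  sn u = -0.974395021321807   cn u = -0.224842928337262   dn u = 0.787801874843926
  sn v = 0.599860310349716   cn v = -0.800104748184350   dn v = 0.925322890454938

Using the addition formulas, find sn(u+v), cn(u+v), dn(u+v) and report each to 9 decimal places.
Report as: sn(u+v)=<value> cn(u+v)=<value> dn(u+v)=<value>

sn(u+v)=0.712392105 cn(u+v)=0.701781653 dn(u+v)=0.892870753

m = k² = 0.399568108996
D = 1 − m·sn²u·sn²v = 0.8634910310144791
sn(u+v) = (sn u·cn v·dn v + sn v·cn u·dn u)/D = 0.615144193335618/0.8634910310144791 = 0.7123921051188118
cn(u+v) = (cn u·cn v − sn u·sn v·dn u·dn v)/D = 0.6059821631433717/0.8634910310144791 = 0.7017816530548428
dn(u+v) = (dn u·dn v − m·sn u·sn v·cn u·cn v)/D = 0.7709858868927783/0.8634910310144791 = 0.8928707527940153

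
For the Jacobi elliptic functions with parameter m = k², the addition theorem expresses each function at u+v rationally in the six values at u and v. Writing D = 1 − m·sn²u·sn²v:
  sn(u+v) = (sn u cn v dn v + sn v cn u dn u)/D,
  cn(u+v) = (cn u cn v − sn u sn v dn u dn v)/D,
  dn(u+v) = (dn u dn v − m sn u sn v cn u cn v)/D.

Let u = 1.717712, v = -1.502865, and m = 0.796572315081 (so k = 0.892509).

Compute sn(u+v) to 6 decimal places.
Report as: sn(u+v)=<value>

sn(u+v)=0.211925

sn u = 0.9691978194297963, cn u = 0.2462835496181749, dn u = 0.5017412143016079
sn v = -0.9353307076082581, cn v = 0.3537745997171577, dn v = 0.5505668550750114
m = k² = 0.796572315081
D = 1 − m·sn²u·sn²v = 0.3453932929988564
sn(u+v) = (sn u·cn v·dn v + sn v·cn u·dn u)/D = 0.07319764221275435/0.3453932929988564 = 0.21192548812173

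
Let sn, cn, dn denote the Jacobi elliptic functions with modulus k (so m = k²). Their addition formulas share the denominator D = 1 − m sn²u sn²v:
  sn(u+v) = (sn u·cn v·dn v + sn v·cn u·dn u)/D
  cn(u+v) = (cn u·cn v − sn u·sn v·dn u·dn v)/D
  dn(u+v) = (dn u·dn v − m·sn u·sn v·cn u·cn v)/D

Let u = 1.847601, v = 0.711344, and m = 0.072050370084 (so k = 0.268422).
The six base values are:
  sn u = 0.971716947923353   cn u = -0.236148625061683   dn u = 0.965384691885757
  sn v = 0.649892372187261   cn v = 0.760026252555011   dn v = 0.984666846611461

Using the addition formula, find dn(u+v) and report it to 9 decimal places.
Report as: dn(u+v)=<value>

m = k² = 0.072050370084
D = 1 − m·sn²u·sn²v = 0.9712658304492028
dn(u+v) = (dn u·dn v − m·sn u·sn v·cn u·cn v)/D = 0.9587487153635865/0.9712658304492028 = 0.9871125754729504

dn(u+v)=0.987112575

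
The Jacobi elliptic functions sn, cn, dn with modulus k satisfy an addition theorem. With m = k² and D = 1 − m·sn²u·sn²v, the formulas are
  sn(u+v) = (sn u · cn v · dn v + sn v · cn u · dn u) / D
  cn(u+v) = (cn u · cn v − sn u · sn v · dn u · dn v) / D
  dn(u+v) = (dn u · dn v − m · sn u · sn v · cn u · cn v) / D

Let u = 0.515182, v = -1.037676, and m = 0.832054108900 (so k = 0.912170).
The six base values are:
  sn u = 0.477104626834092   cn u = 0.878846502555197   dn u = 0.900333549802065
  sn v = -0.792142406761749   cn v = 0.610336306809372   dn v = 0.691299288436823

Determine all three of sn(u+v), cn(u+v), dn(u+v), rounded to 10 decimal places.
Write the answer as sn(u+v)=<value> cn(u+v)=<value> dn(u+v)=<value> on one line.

sn(u+v)=-0.4828717127 cn(u+v)=0.8756911037 dn(u+v)=0.8977717015

m = k² = 0.8320541089
D = 1 − m·sn²u·sn²v = 0.8811537854724248
sn(u+v) = (sn u·cn v·dn v + sn v·cn u·dn u)/D = -0.4254842375023231/0.8811537854724248 = -0.4828717126536573
cn(u+v) = (cn u·cn v − sn u·sn v·dn u·dn v)/D = 0.7716185309396417/0.8811537854724248 = 0.875691103711191
dn(u+v) = (dn u·dn v − m·sn u·sn v·cn u·cn v)/D = 0.7910749332992093/0.8811537854724248 = 0.8977717015368432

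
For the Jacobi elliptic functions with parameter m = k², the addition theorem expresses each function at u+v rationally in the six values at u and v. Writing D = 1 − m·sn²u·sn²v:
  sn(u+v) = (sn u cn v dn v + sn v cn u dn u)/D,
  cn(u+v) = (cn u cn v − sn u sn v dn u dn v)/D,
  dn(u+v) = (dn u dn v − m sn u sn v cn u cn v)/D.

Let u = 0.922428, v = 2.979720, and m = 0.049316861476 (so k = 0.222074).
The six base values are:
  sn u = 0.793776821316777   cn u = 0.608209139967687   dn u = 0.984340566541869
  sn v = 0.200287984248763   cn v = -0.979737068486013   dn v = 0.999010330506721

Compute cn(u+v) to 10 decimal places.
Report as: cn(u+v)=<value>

m = k² = 0.049316861476
D = 1 − m·sn²u·sn²v = 0.9987534719719155
cn(u+v) = (cn u·cn v − sn u·sn v·dn u·dn v)/D = -0.7522245228740998/0.9987534719719155 = -0.7531633621147022

cn(u+v)=-0.7531633621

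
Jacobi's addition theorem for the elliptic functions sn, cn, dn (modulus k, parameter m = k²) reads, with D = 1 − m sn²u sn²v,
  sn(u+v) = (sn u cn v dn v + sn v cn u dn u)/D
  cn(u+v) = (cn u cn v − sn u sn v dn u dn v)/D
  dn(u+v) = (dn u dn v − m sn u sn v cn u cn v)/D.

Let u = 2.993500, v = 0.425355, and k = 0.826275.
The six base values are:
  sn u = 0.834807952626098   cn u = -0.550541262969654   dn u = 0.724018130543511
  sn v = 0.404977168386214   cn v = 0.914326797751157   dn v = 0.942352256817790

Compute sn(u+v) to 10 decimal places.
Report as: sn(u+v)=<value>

m = k² = 0.682730375625
D = 1 − m·sn²u·sn²v = 0.9219660735752643
sn(u+v) = (sn u·cn v·dn v + sn v·cn u·dn u)/D = 0.5578608418939508/0.9219660735752643 = 0.6050774078167965

sn(u+v)=0.6050774078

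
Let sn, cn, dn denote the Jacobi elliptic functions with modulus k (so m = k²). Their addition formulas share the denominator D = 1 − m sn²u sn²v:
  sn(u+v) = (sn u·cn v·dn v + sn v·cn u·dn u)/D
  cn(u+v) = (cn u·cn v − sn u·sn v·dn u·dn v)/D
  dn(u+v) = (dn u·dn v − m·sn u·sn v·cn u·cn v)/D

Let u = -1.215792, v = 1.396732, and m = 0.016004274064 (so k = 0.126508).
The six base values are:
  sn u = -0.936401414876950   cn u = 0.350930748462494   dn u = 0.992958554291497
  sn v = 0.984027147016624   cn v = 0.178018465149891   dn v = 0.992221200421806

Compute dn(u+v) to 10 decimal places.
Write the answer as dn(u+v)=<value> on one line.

m = k² = 0.016004274064
D = 1 − m·sn²u·sn²v = 0.9864114141716251
dn(u+v) = (dn u·dn v − m·sn u·sn v·cn u·cn v)/D = 0.9861558086075815/0.9864114141716251 = 0.9997408732701474

dn(u+v)=0.9997408733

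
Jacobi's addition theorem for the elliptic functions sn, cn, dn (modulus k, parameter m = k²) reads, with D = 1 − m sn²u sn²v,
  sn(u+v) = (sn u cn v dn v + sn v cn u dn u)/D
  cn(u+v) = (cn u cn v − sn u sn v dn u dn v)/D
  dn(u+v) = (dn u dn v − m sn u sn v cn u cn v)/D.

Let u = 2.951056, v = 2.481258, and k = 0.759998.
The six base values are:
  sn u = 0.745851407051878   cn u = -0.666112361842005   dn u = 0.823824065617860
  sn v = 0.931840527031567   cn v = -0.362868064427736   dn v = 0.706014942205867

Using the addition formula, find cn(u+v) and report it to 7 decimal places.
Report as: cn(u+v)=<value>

m = k² = 0.577596960004
D = 1 − m·sn²u·sn²v = 0.7209945320220522
cn(u+v) = (cn u·cn v − sn u·sn v·dn u·dn v)/D = -0.1625318794719284/0.7209945320220522 = -0.2254273399495868

cn(u+v)=-0.2254273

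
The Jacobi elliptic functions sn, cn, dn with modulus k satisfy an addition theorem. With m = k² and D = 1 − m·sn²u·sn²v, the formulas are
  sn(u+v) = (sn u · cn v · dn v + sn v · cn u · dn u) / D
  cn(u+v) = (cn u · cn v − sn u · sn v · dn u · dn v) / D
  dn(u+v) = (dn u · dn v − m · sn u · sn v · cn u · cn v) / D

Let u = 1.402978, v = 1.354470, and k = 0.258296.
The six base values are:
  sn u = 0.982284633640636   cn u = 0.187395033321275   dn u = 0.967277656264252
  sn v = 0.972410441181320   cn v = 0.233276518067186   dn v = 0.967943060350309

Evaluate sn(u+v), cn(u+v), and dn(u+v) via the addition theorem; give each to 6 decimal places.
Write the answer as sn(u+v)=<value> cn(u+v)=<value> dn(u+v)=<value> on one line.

sn(u+v)=0.423861 cn(u+v)=-0.905727 dn(u+v)=0.993989

m = k² = 0.066716823616
D = 1 − m·sn²u·sn²v = 0.9391291608842438
sn(u+v) = (sn u·cn v·dn v + sn v·cn u·dn u)/D = 0.3980603472968177/0.9391291608842438 = 0.4238611299451304
cn(u+v) = (cn u·cn v − sn u·sn v·dn u·dn v)/D = -0.8505948158395281/0.9391291608842438 = -0.9057271898986125
dn(u+v) = (dn u·dn v − m·sn u·sn v·cn u·cn v)/D = 0.9334838852454068/0.9391291608842438 = 0.993988818712091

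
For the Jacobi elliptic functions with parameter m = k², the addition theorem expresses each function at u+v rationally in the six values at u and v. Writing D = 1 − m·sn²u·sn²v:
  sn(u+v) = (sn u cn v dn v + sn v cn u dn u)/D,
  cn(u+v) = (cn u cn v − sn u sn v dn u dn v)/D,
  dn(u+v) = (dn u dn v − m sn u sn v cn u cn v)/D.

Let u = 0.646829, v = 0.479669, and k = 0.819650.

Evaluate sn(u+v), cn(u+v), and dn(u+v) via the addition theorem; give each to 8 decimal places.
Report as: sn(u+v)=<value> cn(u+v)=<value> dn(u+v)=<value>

sn(u+v)=0.84321064 cn(u+v)=0.53758331 dn(u+v)=0.72272319

sn u = 0.5804051340137757, cn u = 0.8143278703387543, dn u = 0.879591867726187
sn v = 0.451050338059262, cn v = 0.8924985112237585, dn v = 0.9291498205011536
m = k² = 0.6718261225
D = 1 − m·sn²u·sn²v = 0.9539563862057444
sn(u+v) = (sn u·cn v·dn v + sn v·cn u·dn u)/D = 0.8043861753708748/0.9539563862057444 = 0.8432106404468149
cn(u+v) = (cn u·cn v − sn u·sn v·dn u·dn v)/D = 0.5128310322659302/0.9539563862057444 = 0.5375833106015032
dn(u+v) = (dn u·dn v − m·sn u·sn v·cn u·cn v)/D = 0.6894464068551912/0.9539563862057444 = 0.7227231945030398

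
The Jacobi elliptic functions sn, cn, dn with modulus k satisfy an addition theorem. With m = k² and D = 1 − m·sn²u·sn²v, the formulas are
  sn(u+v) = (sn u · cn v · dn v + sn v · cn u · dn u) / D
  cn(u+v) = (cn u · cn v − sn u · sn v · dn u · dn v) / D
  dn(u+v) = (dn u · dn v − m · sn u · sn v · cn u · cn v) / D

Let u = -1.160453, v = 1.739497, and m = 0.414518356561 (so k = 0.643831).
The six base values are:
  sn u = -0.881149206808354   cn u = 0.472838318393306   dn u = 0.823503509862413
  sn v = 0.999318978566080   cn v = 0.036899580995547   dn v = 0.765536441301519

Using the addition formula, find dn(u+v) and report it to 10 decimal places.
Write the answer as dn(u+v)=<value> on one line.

m = k² = 0.414518356561
D = 1 − m·sn²u·sn²v = 0.6785962440473451
dn(u+v) = (dn u·dn v − m·sn u·sn v·cn u·cn v)/D = 0.6367903628034178/0.6785962440473451 = 0.9383935858610343

dn(u+v)=0.9383935859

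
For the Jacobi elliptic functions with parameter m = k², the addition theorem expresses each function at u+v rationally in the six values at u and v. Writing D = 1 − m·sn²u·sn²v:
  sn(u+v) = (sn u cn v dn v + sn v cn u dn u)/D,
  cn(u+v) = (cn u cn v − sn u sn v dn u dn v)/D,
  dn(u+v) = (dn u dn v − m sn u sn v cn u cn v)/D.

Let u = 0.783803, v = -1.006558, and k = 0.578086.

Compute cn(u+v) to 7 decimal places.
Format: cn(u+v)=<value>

sn u = 0.6890812700427753, cn u = 0.7246840713553981, dn u = 0.9172342577626889
sn v = -0.819436260733682, cn v = 0.5731703190106769, dn v = 0.8806837816752235
m = k² = 0.334183423396
D = 1 − m·sn²u·sn²v = 0.8934493384502244
cn(u+v) = (cn u·cn v − sn u·sn v·dn u·dn v)/D = 0.8714945140164847/0.8934493384502244 = 0.9754268949688602

cn(u+v)=0.9754269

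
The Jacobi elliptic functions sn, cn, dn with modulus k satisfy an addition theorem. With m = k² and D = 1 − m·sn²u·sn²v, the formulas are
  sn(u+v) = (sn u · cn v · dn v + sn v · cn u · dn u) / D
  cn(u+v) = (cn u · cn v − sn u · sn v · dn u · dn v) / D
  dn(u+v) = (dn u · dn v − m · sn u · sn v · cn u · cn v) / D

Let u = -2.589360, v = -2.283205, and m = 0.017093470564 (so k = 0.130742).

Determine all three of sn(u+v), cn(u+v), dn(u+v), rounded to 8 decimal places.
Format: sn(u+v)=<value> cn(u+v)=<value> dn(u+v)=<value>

sn u = -0.535673073695701, cn u = -0.8444254603678173, dn u = 0.9975445369090102
sn v = -0.7645368744981034, cn v = -0.6445799931216229, dn v = 0.9949917497892891
m = k² = 0.017093470564
D = 1 − m·sn²u·sn²v = 0.9971330061913562
sn(u+v) = (sn u·cn v·dn v + sn v·cn u·dn u)/D = 0.987564045750303/0.9971330061913562 = 0.9904035265289204
cn(u+v) = (cn u·cn v − sn u·sn v·dn u·dn v)/D = 0.1378096062598853/0.9971330061913562 = 0.1382058415519331
dn(u+v) = (dn u·dn v − m·sn u·sn v·cn u·cn v)/D = 0.9887382187172847/0.9971330061913562 = 0.9915810755215734

sn(u+v)=0.99040353 cn(u+v)=0.13820584 dn(u+v)=0.99158108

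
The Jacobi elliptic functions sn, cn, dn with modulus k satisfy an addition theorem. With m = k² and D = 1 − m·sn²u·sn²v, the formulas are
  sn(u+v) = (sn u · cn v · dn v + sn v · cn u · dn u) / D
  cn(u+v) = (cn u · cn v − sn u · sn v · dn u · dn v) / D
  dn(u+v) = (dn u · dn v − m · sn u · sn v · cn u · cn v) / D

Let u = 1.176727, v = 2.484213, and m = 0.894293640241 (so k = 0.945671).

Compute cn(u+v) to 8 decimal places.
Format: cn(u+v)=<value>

sn u = 0.8382322860060999, cn u = 0.5453133362544766, dn u = 0.6096223831097288
sn v = 0.9997567419868516, cn v = 0.02205576686120658, dn v = 0.3257934852446385
m = k² = 0.894293640241
D = 1 − m·sn²u·sn²v = 0.3719451202833615
cn(u+v) = (cn u·cn v − sn u·sn v·dn u·dn v)/D = -0.1544143513620656/0.3719451202833615 = -0.4151535883692387

cn(u+v)=-0.41515359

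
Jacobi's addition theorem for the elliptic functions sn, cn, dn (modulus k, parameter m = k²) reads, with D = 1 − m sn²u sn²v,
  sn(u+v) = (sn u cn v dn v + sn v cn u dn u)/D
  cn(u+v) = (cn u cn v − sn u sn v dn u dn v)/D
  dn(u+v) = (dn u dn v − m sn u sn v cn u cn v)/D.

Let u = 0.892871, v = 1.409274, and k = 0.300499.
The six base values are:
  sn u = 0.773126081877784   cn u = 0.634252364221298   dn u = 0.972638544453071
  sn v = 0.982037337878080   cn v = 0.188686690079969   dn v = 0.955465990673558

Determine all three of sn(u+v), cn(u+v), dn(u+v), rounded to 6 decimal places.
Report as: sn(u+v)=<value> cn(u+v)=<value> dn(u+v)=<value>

sn(u+v)=0.786119 cn(u+v)=-0.618075 dn(u+v)=0.971698

m = k² = 0.090299649001
D = 1 − m·sn²u·sn²v = 0.9479473658275183
sn(u+v) = (sn u·cn v·dn v + sn v·cn u·dn u)/D = 0.7451992030997203/0.9479473658275183 = 0.7861187550736983
cn(u+v) = (cn u·cn v − sn u·sn v·dn u·dn v)/D = -0.5859030261731651/0.9479473658275183 = -0.6180754831906689
dn(u+v) = (dn u·dn v − m·sn u·sn v·cn u·cn v)/D = 0.921118255184433/0.9479473658275183 = 0.9716976789954318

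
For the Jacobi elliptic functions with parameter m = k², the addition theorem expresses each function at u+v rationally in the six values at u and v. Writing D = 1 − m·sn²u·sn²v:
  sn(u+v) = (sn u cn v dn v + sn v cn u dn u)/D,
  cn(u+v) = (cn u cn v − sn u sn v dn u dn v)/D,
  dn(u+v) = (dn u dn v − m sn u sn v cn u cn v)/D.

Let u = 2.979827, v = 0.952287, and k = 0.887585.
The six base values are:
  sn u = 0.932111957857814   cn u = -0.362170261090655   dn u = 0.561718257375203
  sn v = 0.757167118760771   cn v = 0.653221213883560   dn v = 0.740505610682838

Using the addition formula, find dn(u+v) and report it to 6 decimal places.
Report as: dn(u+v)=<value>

m = k² = 0.787807132225
D = 1 − m·sn²u·sn²v = 0.6075904585554948
dn(u+v) = (dn u·dn v − m·sn u·sn v·cn u·cn v)/D = 0.5474939954553364/0.6075904585554948 = 0.9010905088222851

dn(u+v)=0.901091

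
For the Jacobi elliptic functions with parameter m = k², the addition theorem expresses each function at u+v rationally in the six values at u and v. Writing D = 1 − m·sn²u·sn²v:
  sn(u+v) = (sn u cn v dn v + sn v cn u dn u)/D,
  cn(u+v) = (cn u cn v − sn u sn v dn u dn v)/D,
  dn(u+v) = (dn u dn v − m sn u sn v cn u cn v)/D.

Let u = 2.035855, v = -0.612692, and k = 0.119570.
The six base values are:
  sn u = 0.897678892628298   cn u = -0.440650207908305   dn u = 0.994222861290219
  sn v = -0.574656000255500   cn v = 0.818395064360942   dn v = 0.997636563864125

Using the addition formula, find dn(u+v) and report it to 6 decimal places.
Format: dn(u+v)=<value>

m = k² = 0.0142969849
D = 1 − m·sn²u·sn²v = 0.9961954580493368
dn(u+v) = (dn u·dn v − m·sn u·sn v·cn u·cn v)/D = 0.9892133928599255/0.9961954580493368 = 0.9929912698025315

dn(u+v)=0.992991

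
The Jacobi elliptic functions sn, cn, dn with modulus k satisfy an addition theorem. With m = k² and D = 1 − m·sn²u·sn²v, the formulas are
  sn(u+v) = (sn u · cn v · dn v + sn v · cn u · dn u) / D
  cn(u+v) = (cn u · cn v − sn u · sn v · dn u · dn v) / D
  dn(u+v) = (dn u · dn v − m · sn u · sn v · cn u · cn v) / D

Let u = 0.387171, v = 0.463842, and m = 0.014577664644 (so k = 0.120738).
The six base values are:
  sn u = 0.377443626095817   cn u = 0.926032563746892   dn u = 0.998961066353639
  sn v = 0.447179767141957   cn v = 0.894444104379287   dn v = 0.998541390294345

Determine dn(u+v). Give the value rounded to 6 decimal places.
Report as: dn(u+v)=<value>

m = k² = 0.014577664644
D = 1 − m·sn²u·sn²v = 0.9995847052530818
dn(u+v) = (dn u·dn v − m·sn u·sn v·cn u·cn v)/D = 0.9954659838655384/0.9995847052530818 = 0.9958795674184504

dn(u+v)=0.995880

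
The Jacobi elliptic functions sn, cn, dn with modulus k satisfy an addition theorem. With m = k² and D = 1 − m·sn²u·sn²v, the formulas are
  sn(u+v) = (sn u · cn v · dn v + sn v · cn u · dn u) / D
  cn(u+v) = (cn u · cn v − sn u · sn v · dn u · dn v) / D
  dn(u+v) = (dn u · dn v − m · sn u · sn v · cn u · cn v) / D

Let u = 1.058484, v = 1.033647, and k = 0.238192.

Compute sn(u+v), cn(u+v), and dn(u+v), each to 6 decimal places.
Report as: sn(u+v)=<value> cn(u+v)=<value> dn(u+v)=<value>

sn(u+v)=0.884648 cn(u+v)=-0.466259 dn(u+v)=0.977547

sn u = 0.867192300013273, cn u = 0.4979734077214259, dn u = 0.9784343012112136
sn v = 0.8548320455666847, cn v = 0.5189047830501059, dn v = 0.9790512121679318
m = k² = 0.056735428864
D = 1 − m·sn²u·sn²v = 0.9688221073799218
sn(u+v) = (sn u·cn v·dn v + sn v·cn u·dn u)/D = 0.8570669442844187/0.9688221073799218 = 0.8846484176566395
cn(u+v) = (cn u·cn v − sn u·sn v·dn u·dn v)/D = -0.451721738200678/0.9688221073799218 = -0.466258701943035
dn(u+v) = (dn u·dn v − m·sn u·sn v·cn u·cn v)/D = 0.9470694201244861/0.9688221073799218 = 0.9775472843881901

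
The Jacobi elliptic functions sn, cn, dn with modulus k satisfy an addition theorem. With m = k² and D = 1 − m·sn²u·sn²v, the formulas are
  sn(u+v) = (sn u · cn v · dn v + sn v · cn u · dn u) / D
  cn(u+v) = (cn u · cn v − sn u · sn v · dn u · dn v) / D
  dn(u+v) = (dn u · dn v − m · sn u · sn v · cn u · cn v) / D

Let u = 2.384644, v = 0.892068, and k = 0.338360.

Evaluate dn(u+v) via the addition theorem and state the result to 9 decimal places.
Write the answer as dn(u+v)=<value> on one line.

dn(u+v)=0.999913399

sn u = 0.7466035600417364, cn u = -0.6652692117729524, dn u = 0.967565367931962
sn v = 0.7710845718190213, cn v = 0.6367327407183304, dn v = 0.9653647036698154
m = k² = 0.1144874896
D = 1 − m·sn²u·sn²v = 0.9620560820254529
dn(u+v) = (dn u·dn v − m·sn u·sn v·cn u·cn v)/D = 0.9619727665363407/0.9620560820254529 = 0.9999133985110963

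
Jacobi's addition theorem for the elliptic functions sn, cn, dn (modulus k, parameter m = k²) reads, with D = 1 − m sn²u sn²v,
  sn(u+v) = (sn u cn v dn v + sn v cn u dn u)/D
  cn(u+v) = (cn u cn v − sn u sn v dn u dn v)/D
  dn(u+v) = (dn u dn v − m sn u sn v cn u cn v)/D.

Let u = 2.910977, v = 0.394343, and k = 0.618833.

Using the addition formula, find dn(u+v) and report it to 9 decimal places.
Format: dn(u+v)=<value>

dn(u+v)=0.990363591

sn u = 0.5701758988548524, cn u = -0.8215226377678592, dn u = 0.9356822912586874
sn v = 0.3807051967850206, cn v = 0.9246964654095304, dn v = 0.9718518236200012
m = k² = 0.382954281889
D = 1 − m·sn²u·sn²v = 0.9819556080556221
dn(u+v) = (dn u·dn v − m·sn u·sn v·cn u·cn v)/D = 0.9724930824908539/0.9819556080556221 = 0.9903635912997075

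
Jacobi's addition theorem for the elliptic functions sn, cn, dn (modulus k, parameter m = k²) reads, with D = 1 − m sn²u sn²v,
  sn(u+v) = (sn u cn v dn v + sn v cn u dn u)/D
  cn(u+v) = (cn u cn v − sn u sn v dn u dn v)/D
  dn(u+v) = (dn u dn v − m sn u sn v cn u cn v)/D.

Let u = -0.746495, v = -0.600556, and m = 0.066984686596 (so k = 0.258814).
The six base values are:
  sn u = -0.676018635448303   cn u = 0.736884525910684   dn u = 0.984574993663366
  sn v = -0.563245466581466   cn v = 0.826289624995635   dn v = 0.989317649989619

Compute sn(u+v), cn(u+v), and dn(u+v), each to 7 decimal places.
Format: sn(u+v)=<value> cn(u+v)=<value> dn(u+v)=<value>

m = k² = 0.066984686596
D = 1 − m·sn²u·sn²v = 0.9902884561449974
sn(u+v) = (sn u·cn v·dn v + sn v·cn u·dn u)/D = -0.96126492899043/0.9902884561449974 = -0.9706918454168895
cn(u+v) = (cn u·cn v − sn u·sn v·dn u·dn v)/D = 0.2379936189629167/0.9902884561449974 = 0.2403275707053883
dn(u+v) = (dn u·dn v − m·sn u·sn v·cn u·cn v)/D = 0.9585276984805454/0.9902884561449974 = 0.9679277714817655

sn(u+v)=-0.9706918 cn(u+v)=0.2403276 dn(u+v)=0.9679278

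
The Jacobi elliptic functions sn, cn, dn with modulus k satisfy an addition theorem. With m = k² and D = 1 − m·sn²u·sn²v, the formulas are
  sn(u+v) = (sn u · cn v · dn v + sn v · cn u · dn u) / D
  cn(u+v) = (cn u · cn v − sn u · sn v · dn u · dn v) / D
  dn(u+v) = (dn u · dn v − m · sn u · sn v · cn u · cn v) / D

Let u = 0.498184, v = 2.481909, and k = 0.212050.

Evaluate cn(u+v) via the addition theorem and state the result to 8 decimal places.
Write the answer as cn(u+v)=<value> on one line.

cn(u+v)=-0.98052488

sn u = 0.4770567018402825, cn u = 0.8788725181897951, dn u = 0.9948701824701186
sn v = 0.6393331672921053, cn v = -0.7689298415331824, dn v = 0.9907676886759186
m = k² = 0.0449652025
D = 1 − m·sn²u·sn²v = 0.9958171621725465
cn(u+v) = (cn u·cn v − sn u·sn v·dn u·dn v)/D = -0.9764234999916952/0.9958171621725465 = -0.9805248765360293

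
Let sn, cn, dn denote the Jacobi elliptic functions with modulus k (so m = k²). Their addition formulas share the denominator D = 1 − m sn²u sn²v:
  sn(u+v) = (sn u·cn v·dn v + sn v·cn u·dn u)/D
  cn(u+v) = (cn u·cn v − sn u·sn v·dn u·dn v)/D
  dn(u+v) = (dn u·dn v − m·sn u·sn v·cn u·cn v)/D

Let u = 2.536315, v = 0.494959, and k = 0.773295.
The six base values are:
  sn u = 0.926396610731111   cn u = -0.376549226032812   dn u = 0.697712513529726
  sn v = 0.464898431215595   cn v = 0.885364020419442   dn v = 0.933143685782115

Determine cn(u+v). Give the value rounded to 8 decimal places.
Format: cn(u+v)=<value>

m = k² = 0.597985157025
D = 1 − m·sn²u·sn²v = 0.8890823957398483
cn(u+v) = (cn u·cn v − sn u·sn v·dn u·dn v)/D = -0.6137844684464571/0.8890823957398483 = -0.6903572395398713

cn(u+v)=-0.69035724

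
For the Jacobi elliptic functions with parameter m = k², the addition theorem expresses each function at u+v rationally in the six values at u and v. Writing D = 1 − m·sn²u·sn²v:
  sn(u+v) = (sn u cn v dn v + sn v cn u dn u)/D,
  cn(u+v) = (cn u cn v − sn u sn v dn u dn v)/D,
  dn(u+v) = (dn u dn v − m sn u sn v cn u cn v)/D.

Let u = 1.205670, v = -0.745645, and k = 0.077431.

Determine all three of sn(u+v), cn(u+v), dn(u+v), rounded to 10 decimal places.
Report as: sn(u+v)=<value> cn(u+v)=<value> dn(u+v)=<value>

sn(u+v)=0.4438869596 cn(u+v)=0.8960827903 dn(u+v)=0.9994091560

sn u = 0.9336110865353943, cn u = 0.3582880672004029, dn u = 0.9973836234261134
sn v = -0.6781735462943426, cn v = 0.7349017901097773, dn v = 0.998620311228704
m = k² = 0.005995559761
D = 1 − m·sn²u·sn²v = 0.9975965038711388
sn(u+v) = (sn u·cn v·dn v + sn v·cn u·dn u)/D = 0.4428200790537966/0.9975965038711388 = 0.4438869596429504
cn(u+v) = (cn u·cn v − sn u·sn v·dn u·dn v)/D = 0.8939290587751963/0.9975965038711388 = 0.8960827902928042
dn(u+v) = (dn u·dn v − m·sn u·sn v·cn u·cn v)/D = 0.9970070799579253/0.9975965038711388 = 0.9994091559955089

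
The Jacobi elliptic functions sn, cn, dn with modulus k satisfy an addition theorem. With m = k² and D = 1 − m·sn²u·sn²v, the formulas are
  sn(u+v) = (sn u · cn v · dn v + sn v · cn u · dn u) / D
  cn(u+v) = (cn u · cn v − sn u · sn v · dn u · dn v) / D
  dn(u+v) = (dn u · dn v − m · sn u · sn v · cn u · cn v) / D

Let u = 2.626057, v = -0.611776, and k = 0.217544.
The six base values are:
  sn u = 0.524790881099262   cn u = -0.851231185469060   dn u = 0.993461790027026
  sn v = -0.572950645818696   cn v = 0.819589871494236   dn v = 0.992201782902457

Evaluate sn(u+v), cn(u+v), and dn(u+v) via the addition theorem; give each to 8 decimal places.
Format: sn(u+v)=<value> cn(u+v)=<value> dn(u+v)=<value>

m = k² = 0.047325391936
D = 1 − m·sn²u·sn²v = 0.9957214047372426
sn(u+v) = (sn u·cn v·dn v + sn v·cn u·dn u)/D = 0.9112838584473053/0.9957214047372426 = 0.9151996272368783
cn(u+v) = (cn u·cn v − sn u·sn v·dn u·dn v)/D = -0.4012765196037509/0.9957214047372426 = -0.4030007969042729
dn(u+v) = (dn u·dn v − m·sn u·sn v·cn u·cn v)/D = 0.9757870152927618/0.9957214047372426 = 0.9799799528767374

sn(u+v)=0.91519963 cn(u+v)=-0.40300080 dn(u+v)=0.97997995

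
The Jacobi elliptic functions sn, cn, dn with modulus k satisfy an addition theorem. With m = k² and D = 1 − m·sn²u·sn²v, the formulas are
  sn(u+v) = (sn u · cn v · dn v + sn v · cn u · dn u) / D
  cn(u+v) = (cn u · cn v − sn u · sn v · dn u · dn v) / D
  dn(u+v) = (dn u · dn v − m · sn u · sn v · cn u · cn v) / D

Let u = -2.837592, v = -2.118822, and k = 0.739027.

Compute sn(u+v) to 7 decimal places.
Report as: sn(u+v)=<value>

sn(u+v)=0.8706051

sn u = -0.7757474801623896, cn u = -0.6310434589009722, dn u = 0.8193467039991252
sn v = -0.988580639766518, cn v = -0.1506927957097552, dn v = 0.6828187821017495
m = k² = 0.546160906729
D = 1 − m·sn²u·sn²v = 0.6787925866777985
sn(u+v) = (sn u·cn v·dn v + sn v·cn u·dn u)/D = 0.5909602863715332/0.6787925866777985 = 0.8706050978898558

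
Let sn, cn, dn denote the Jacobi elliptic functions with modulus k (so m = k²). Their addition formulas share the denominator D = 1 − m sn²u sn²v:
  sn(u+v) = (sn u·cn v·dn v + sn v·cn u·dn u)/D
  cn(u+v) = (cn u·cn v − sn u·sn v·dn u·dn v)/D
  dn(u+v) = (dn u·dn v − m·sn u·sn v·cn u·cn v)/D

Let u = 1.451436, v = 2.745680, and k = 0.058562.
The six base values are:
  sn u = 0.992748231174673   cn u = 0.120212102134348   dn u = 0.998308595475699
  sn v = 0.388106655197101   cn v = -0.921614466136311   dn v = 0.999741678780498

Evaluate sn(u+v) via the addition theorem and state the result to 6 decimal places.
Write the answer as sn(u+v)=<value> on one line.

m = k² = 0.003429507844
D = 1 − m·sn²u·sn²v = 0.9994908893003347
sn(u+v) = (sn u·cn v·dn v + sn v·cn u·dn u)/D = -0.8681185807584601/0.9994908893003347 = -0.8685607743419872

sn(u+v)=-0.868561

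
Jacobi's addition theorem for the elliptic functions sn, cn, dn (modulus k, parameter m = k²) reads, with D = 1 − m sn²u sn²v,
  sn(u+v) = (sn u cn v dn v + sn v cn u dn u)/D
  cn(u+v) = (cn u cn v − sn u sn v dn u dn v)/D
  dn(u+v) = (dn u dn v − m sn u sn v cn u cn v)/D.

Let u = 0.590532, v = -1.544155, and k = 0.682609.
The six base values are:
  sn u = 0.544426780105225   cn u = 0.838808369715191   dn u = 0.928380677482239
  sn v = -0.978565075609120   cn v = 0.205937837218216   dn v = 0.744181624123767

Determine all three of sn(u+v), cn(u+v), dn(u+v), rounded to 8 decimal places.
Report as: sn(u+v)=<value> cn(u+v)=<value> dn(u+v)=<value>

sn(u+v)=-0.78203029 cn(u+v)=0.62324043 dn(u+v)=0.84559756

m = k² = 0.465955046881
D = 1 − m·sn²u·sn²v = 0.8677479527341691
sn(u+v) = (sn u·cn v·dn v + sn v·cn u·dn u)/D = -0.6786051791156925/0.8677479527341691 = -0.782030285381244
cn(u+v) = (cn u·cn v − sn u·sn v·dn u·dn v)/D = 0.5408156066088521/0.8677479527341691 = 0.6232404293260587
dn(u+v) = (dn u·dn v − m·sn u·sn v·cn u·cn v)/D = 0.7337655522568275/0.8677479527341691 = 0.8455975608410493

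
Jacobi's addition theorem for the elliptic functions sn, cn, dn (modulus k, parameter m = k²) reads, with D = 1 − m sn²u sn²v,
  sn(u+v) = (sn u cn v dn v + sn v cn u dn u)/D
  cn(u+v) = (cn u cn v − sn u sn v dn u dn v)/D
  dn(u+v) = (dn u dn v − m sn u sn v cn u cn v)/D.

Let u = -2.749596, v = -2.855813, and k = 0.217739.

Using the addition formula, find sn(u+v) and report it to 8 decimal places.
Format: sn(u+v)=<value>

sn u = -0.4165556229855571, cn u = -0.9091102314676226, dn u = 0.9958782237655065
sn v = -0.3181517794770858, cn v = -0.9480397909452766, dn v = 0.9975976673756967
m = k² = 0.047410272121
D = 1 − m·sn²u·sn²v = 0.9991673026856805
sn(u+v) = (sn u·cn v·dn v + sn v·cn u·dn u)/D = 0.6820054731957637/0.9991673026856805 = 0.6825738506079897

sn(u+v)=0.68257385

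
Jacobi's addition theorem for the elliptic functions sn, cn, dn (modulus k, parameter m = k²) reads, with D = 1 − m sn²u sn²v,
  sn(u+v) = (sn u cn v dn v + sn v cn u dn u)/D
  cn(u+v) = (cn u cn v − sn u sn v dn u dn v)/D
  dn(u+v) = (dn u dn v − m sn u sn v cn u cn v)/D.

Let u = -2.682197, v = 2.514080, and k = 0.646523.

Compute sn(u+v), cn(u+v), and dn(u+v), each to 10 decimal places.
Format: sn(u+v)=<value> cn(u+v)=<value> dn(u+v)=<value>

sn u = -0.7549450942954013, cn u = -0.6557880027869583, dn u = 0.8727936581043297
sn v = 0.8411670436841564, cn v = -0.5407753735329083, dn v = 0.8391929181278052
m = k² = 0.417991989529
D = 1 − m·sn²u·sn²v = 0.8314366352754631
sn(u+v) = (sn u·cn v·dn v + sn v·cn u·dn u)/D = -0.138851465195533/0.8314366352754631 = -0.167001860760598
cn(u+v) = (cn u·cn v − sn u·sn v·dn u·dn v)/D = 0.819760421764333/0.8314366352754631 = 0.9859565804347055
dn(u+v) = (dn u·dn v − m·sn u·sn v·cn u·cn v)/D = 0.8265761344450692/0.8314366352754631 = 0.9941540935001215

sn(u+v)=-0.1670018608 cn(u+v)=0.9859565804 dn(u+v)=0.9941540935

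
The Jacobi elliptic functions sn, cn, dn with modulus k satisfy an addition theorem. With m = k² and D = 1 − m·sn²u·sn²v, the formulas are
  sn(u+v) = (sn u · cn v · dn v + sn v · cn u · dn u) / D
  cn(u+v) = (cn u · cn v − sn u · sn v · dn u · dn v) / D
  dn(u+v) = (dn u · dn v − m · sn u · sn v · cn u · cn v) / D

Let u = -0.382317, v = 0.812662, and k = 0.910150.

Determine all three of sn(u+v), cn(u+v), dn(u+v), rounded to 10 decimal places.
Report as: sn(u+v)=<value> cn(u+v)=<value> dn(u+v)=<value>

sn u = -0.3661460418363997, cn u = 0.930557400726864, dn u = 0.9428392707563209
sn v = 0.680656168383364, cn v = 0.7326030169482498, dn v = 0.7849972781863166
m = k² = 0.8283730225
D = 1 − m·sn²u·sn²v = 0.9485494284770845
sn(u+v) = (sn u·cn v·dn v + sn v·cn u·dn u)/D = 0.3866171910241766/0.9485494284770845 = 0.40758781716299
cn(u+v) = (cn u·cn v − sn u·sn v·dn u·dn v)/D = 0.8661831018143791/0.9485494284770845 = 0.9131660151912734
dn(u+v) = (dn u·dn v − m·sn u·sn v·cn u·cn v)/D = 0.8808670386293889/0.9485494284770845 = 0.9286464280977312

sn(u+v)=0.4075878172 cn(u+v)=0.9131660152 dn(u+v)=0.9286464281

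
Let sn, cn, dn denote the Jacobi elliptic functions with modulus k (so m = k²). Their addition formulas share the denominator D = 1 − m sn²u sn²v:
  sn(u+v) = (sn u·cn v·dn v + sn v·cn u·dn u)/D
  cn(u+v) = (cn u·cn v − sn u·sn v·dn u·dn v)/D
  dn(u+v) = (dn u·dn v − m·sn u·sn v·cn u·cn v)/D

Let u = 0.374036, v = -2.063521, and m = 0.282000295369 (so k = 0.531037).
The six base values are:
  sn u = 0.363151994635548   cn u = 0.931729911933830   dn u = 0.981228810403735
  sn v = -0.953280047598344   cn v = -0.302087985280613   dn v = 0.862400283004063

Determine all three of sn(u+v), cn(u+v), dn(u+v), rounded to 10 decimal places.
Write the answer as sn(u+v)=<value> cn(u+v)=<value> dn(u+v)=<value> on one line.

sn(u+v)=-0.9999293878 cn(u+v)=0.0118835760 dn(u+v)=0.8473721311

m = k² = 0.282000295369
D = 1 − m·sn²u·sn²v = 0.966203833780701
sn(u+v) = (sn u·cn v·dn v + sn v·cn u·dn u)/D = -0.9661356080199886/0.966203833780701 = -0.9999293878182562
cn(u+v) = (cn u·cn v − sn u·sn v·dn u·dn v)/D = 0.01148195664386093/0.966203833780701 = 0.01188357595201489
dn(u+v) = (dn u·dn v − m·sn u·sn v·cn u·cn v)/D = 0.818734201691885/0.966203833780701 = 0.8473721310835876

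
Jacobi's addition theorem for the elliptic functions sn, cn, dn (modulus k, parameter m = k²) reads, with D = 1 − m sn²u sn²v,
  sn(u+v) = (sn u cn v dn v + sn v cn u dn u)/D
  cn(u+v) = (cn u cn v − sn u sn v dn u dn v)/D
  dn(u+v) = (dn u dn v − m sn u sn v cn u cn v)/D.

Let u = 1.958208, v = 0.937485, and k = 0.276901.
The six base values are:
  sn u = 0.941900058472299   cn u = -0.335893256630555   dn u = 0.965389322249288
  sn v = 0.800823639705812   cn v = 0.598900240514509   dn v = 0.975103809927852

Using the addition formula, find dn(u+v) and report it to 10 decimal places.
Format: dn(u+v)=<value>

dn(u+v)=0.9964595232

m = k² = 0.076674163801
D = 1 − m·sn²u·sn²v = 0.9563752987908652
dn(u+v) = (dn u·dn v − m·sn u·sn v·cn u·cn v)/D = 0.9529892741888667/0.9563752987908652 = 0.9964595231534322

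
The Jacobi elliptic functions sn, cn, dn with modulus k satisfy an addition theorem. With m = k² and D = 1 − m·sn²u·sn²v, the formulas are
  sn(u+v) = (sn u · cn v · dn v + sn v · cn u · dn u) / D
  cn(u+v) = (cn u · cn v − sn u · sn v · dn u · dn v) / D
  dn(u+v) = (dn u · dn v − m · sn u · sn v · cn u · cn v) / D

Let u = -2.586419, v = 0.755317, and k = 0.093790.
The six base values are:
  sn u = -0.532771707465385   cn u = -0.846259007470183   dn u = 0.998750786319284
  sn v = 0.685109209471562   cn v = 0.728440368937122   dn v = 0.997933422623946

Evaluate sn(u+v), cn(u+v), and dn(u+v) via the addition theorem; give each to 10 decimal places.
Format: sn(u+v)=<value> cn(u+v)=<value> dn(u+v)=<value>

sn(u+v)=-0.9674798202 cn(u+v)=-0.2529482110 dn(u+v)=0.9958746230

m = k² = 0.0087965641
D = 1 − m·sn²u·sn²v = 0.9988280340598399
sn(u+v) = (sn u·cn v·dn v + sn v·cn u·dn u)/D = -0.9663459668407558/0.9988280340598399 = -0.9674798202378669
cn(u+v) = (cn u·cn v − sn u·sn v·dn u·dn v)/D = -0.2526517642812918/0.9988280340598399 = -0.2529482109691721
dn(u+v) = (dn u·dn v − m·sn u·sn v·cn u·cn v)/D = 0.9947074918328505/0.9988280340598399 = 0.9958746229716431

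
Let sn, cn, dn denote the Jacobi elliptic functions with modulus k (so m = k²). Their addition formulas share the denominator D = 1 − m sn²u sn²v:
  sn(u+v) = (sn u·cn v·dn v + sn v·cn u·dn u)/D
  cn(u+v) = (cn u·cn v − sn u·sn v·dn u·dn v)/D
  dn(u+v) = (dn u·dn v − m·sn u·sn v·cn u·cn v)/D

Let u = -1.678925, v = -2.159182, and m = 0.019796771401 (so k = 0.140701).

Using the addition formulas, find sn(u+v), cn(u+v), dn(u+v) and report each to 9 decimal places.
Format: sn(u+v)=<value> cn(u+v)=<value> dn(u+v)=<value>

sn(u+v)=0.628670150 cn(u+v)=-0.777672066 dn(u+v)=0.996080217

sn u = -0.9950765241799983, cn u = -0.09910959098822492, dn u = 0.9901503353348505
sn v = -0.8390035063204863, cn v = -0.5441260114917588, dn v = 0.9930078148745833
m = k² = 0.019796771401
D = 1 − m·sn²u·sn²v = 0.9862014045910926
sn(u+v) = (sn u·cn v·dn v + sn v·cn u·dn u)/D = 0.6199953847140526/0.9862014045910926 = 0.6286701497561955
cn(u+v) = (cn u·cn v − sn u·sn v·dn u·dn v)/D = -0.7669412841611266/0.9862014045910926 = -0.777672066365716
dn(u+v) = (dn u·dn v − m·sn u·sn v·cn u·cn v)/D = 0.9823357088014776/0.9862014045910926 = 0.9960802167066291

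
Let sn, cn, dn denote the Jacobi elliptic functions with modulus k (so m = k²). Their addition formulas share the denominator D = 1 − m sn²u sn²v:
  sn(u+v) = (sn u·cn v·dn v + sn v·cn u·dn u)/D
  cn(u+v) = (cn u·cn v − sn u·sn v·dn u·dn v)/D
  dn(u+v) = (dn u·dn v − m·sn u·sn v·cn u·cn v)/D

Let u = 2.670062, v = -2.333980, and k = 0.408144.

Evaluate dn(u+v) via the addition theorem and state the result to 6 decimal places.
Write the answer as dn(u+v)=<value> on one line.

dn(u+v)=0.990954

sn u = 0.573065790748802, cn u = -0.819509365091974, dn u = 0.9722622558910097
sn v = -0.8030489356416218, cn v = -0.5959130867541494, dn v = 0.9447611557790027
m = k² = 0.166581524736
D = 1 − m·sn²u·sn²v = 0.9647207111258364
dn(u+v) = (dn u·dn v − m·sn u·sn v·cn u·cn v)/D = 0.955993399813848/0.9647207111258364 = 0.9909535358665582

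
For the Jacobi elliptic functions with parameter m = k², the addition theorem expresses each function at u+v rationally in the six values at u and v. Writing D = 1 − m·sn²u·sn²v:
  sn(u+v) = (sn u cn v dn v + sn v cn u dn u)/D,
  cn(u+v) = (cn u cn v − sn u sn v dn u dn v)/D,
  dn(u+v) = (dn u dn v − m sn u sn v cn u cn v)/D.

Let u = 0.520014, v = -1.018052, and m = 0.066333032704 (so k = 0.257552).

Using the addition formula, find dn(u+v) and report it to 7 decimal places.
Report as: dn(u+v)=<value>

sn u = 0.49561463902173, cn u = 0.8685425318240669, dn u = 0.9918197217441828
sn v = -0.8460796064348993, cn v = 0.5330565632040994, dn v = 0.9759689811041767
m = k² = 0.066333032704
D = 1 − m·sn²u·sn²v = 0.988336186709008
dn(u+v) = (dn u·dn v − m·sn u·sn v·cn u·cn v)/D = 0.9808633179857033/0.988336186709008 = 0.9924389404902921

dn(u+v)=0.9924389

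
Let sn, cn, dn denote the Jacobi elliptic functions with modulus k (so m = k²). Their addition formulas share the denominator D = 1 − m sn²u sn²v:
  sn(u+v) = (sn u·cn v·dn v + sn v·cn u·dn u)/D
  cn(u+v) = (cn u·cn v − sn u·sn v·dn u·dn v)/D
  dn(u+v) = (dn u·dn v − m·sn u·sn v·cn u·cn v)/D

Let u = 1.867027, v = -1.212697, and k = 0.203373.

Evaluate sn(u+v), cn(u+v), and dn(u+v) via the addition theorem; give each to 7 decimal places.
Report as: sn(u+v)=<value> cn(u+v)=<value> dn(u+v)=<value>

sn(u+v)=0.6072213 cn(u+v)=0.7945328 dn(u+v)=0.9923455

sn u = 0.9627229321823326, cn u = -0.2704894745646341, dn u = 0.9806454767786131
sn v = -0.933320015975845, cn v = 0.3590456068229333, dn v = 0.9818204366782123
m = k² = 0.041360577129
D = 1 − m·sn²u·sn²v = 0.9666073885996918
sn(u+v) = (sn u·cn v·dn v + sn v·cn u·dn u)/D = 0.5869445939746039/0.9666073885996918 = 0.6072212988407846
cn(u+v) = (cn u·cn v − sn u·sn v·dn u·dn v)/D = 0.7680012287096311/0.9666073885996918 = 0.7945327521468895
dn(u+v) = (dn u·dn v − m·sn u·sn v·cn u·cn v)/D = 0.9592085076956692/0.9666073885996918 = 0.9923455158823675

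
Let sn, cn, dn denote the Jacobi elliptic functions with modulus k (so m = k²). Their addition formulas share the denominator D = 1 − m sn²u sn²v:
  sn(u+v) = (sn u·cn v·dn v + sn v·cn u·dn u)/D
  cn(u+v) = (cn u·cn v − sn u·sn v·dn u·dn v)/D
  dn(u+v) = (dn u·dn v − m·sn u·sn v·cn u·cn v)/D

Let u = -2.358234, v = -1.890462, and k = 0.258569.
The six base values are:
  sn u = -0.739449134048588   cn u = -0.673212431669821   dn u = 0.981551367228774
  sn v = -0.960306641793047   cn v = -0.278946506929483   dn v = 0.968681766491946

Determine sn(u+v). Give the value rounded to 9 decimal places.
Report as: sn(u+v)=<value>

m = k² = 0.066857927761
D = 1 − m·sn²u·sn²v = 0.9662876221241768
sn(u+v) = (sn u·cn v·dn v + sn v·cn u·dn u)/D = 0.8343703487133303/0.9662876221241768 = 0.8634803236733442

sn(u+v)=0.863480324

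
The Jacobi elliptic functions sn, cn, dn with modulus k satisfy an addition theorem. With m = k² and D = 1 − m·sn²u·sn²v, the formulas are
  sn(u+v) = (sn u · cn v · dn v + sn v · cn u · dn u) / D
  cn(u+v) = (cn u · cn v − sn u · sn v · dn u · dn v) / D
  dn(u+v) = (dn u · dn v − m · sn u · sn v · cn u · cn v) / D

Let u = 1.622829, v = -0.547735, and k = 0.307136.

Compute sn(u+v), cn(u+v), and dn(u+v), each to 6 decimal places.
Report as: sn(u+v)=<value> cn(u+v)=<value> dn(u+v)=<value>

sn u = 0.9999248325442655, cn u = -0.01226088338263866, dn u = 0.9516730838068425
sn v = -0.5186786145577241, cn v = 0.8549692946536033, dn v = 0.9872294347383102
m = k² = 0.094332522496
D = 1 − m·sn²u·sn²v = 0.9746257718762095
sn(u+v) = (sn u·cn v·dn v + sn v·cn u·dn u)/D = 0.8500395333363851/0.9746257718762095 = 0.8721701784060267
cn(u+v) = (cn u·cn v − sn u·sn v·dn u·dn v)/D = 0.476789457696537/0.9746257718762095 = 0.4892025959653113
dn(u+v) = (dn u·dn v − m·sn u·sn v·cn u·cn v)/D = 0.9390068198791858/0.9746257718762095 = 0.9634537142102705

sn(u+v)=0.872170 cn(u+v)=0.489203 dn(u+v)=0.963454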